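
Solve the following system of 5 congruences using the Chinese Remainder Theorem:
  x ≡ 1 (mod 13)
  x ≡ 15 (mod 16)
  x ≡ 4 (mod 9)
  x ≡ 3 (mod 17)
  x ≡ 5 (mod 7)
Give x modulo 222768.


Product of moduli M = 13 · 16 · 9 · 17 · 7 = 222768.
Merge one congruence at a time:
  Start: x ≡ 1 (mod 13).
  Combine with x ≡ 15 (mod 16); new modulus lcm = 208.
    Write x = 1 + 13·t and substitute into x ≡ 15 (mod 16): 13·t ≡ 15 − 1 = 14 (mod 16).
    The inverse of 13 mod 16 is 5 (since 13·5 = 65 = 4·16 + 1), so t ≡ 5·14 = 70 ≡ 6 (mod 16).
    Then x = 1 + 13·6 = 79, valid modulo lcm(13, 16) = 208: x ≡ 79 (mod 208).
  Combine with x ≡ 4 (mod 9); new modulus lcm = 1872.
    Write x = 79 + 208·t and substitute into x ≡ 4 (mod 9): 208·t ≡ 4 − 79 = -75 (mod 9).
    Reduce coefficients mod 9: 1·t ≡ 6 (mod 9).
    So t ≡ 6 (mod 9).
    Then x = 79 + 208·6 = 1327, valid modulo lcm(208, 9) = 1872: x ≡ 1327 (mod 1872).
  Combine with x ≡ 3 (mod 17); new modulus lcm = 31824.
    Write x = 1327 + 1872·t and substitute into x ≡ 3 (mod 17): 1872·t ≡ 3 − 1327 = -1324 (mod 17).
    Reduce coefficients mod 17: 2·t ≡ 2 (mod 17).
    The inverse of 2 mod 17 is 9 (since 2·9 = 18 = 1·17 + 1), so t ≡ 9·2 = 18 ≡ 1 (mod 17).
    Then x = 1327 + 1872·1 = 3199, valid modulo lcm(1872, 17) = 31824: x ≡ 3199 (mod 31824).
  Combine with x ≡ 5 (mod 7); new modulus lcm = 222768.
    Write x = 3199 + 31824·t and substitute into x ≡ 5 (mod 7): 31824·t ≡ 5 − 3199 = -3194 (mod 7).
    Reduce coefficients mod 7: 2·t ≡ 5 (mod 7).
    The inverse of 2 mod 7 is 4 (since 2·4 = 8 = 1·7 + 1), so t ≡ 4·5 = 20 ≡ 6 (mod 7).
    Then x = 3199 + 31824·6 = 194143, valid modulo lcm(31824, 7) = 222768: x ≡ 194143 (mod 222768).
Verify against each original: 194143 mod 13 = 1, 194143 mod 16 = 15, 194143 mod 9 = 4, 194143 mod 17 = 3, 194143 mod 7 = 5.

x ≡ 194143 (mod 222768).


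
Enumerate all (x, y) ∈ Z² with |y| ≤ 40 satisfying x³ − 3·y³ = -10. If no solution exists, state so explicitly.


The equation is x³ - 3y³ = -10. For fixed y, x³ = 3·y³ − 10, so a solution requires the RHS to be a perfect cube.
Strategy: iterate y from -40 to 40, compute RHS = 3·y³ − 10, and check whether it is a (positive or negative) perfect cube.
Check small values of y:
  y = 0: RHS = -10 is not a perfect cube.
  y = 1: RHS = -7 is not a perfect cube.
  y = -1: RHS = -13 is not a perfect cube.
  y = 2: RHS = 14 is not a perfect cube.
  y = -2: RHS = -34 is not a perfect cube.
  y = 3: RHS = 71 is not a perfect cube.
  y = -3: RHS = -91 is not a perfect cube.
Continuing, at y = -9: RHS = -2197 = (-13)³ ⇒ x = -13 works.
Searching the remaining y in |y| ≤ 40 finds no further solutions.
Collected solutions: (-13, -9).

Solutions (with |y| ≤ 40): (-13, -9).


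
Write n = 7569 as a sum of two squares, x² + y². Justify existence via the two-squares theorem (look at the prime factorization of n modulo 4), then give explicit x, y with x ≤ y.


Step 1: Factor n = 7569 = 3^2 · 29^2.
Step 2: Check the mod-4 condition on each prime factor: 3 ≡ 3 (mod 4), exponent 2 (must be even); 29 ≡ 1 (mod 4), exponent 2.
All primes ≡ 3 (mod 4) appear to even exponent (or don't appear), so by the two-squares theorem n IS expressible as a sum of two squares.
Step 3: Build a representation. Group n = k² · m with k = 3 and m = 29 · 29 = 841 (a product of primes ≡ 1 (mod 4)); a representation of m scales to one of n via (k·x)² + (k·y)² = k²(x² + y²). Each prime p ≡ 1 (mod 4) is itself a sum of two squares; find a² by testing p − a² for a perfect square:
  29: 29 − 1² = 28, 29 − 2² = 25 = 5² ⇒ 29 = 2² + 5².
  Combine using the Brahmagupta–Fibonacci identity (a² + b²)(c² + d²) = (ac − bd)² + (ad + bc)² = (ac + bd)² + (ad − bc)²:
  29 · 29 = 841: from (2² + 5²)(2² + 5²), take (2·2 − 5·5, 2·5 + 5·2) = (4 − 25, 10 + 10) = (-21, 20); dropping signs (only squares matter) gives (21, 20); check 21² + 20² = 441 + 400 = 841 ✓.
  Scale by k = 3: (3·21, 3·20) = (63, 60).
Step 4: Order so x ≤ y and verify: 60² + 63² = 3600 + 3969 = 7569 = n. ✓

n = 7569 = 60² + 63² (one valid representation with x ≤ y).


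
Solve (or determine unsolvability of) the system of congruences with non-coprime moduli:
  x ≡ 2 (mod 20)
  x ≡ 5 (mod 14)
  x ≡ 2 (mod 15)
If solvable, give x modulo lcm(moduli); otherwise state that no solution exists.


Moduli 20, 14, 15 are not pairwise coprime, so CRT works modulo lcm(m_i) when all pairwise compatibility conditions hold.
Pairwise compatibility: gcd(m_i, m_j) must divide a_i - a_j for every pair.
Merge one congruence at a time:
  Start: x ≡ 2 (mod 20).
  Combine with x ≡ 5 (mod 14): gcd(20, 14) = 2, and 5 - 2 = 3 is NOT divisible by 2.
    ⇒ system is inconsistent (no integer solution).

No solution (the system is inconsistent).


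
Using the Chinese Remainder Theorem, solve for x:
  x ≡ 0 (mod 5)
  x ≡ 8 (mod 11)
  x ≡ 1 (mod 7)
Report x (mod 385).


Moduli 5, 11, 7 are pairwise coprime; by CRT there is a unique solution modulo M = 5 · 11 · 7 = 385.
Solve pairwise, accumulating the modulus:
  Start with x ≡ 0 (mod 5).
  Combine with x ≡ 8 (mod 11): since gcd(5, 11) = 1, we get a unique residue mod 55.
    Write x = 0 + 5·t and substitute into x ≡ 8 (mod 11): 5·t ≡ 8 − 0 = 8 (mod 11).
    The inverse of 5 mod 11 is 9 (since 5·9 = 45 = 4·11 + 1), so t ≡ 9·8 = 72 ≡ 6 (mod 11).
    Then x = 0 + 5·6 = 30, valid modulo lcm(5, 11) = 55: x ≡ 30 (mod 55).
  Combine with x ≡ 1 (mod 7): since gcd(55, 7) = 1, we get a unique residue mod 385.
    Write x = 30 + 55·t and substitute into x ≡ 1 (mod 7): 55·t ≡ 1 − 30 = -29 (mod 7).
    Reduce coefficients mod 7: 6·t ≡ 6 (mod 7).
    The inverse of 6 mod 7 is 6 (since 6·6 = 36 = 5·7 + 1), so t ≡ 6·6 = 36 ≡ 1 (mod 7).
    Then x = 30 + 55·1 = 85, valid modulo lcm(55, 7) = 385: x ≡ 85 (mod 385).
Verify: 85 mod 5 = 0 ✓, 85 mod 11 = 8 ✓, 85 mod 7 = 1 ✓.

x ≡ 85 (mod 385).


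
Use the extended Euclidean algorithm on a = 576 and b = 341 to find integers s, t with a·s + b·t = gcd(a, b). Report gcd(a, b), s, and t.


Euclidean algorithm on (576, 341) — divide until remainder is 0:
  576 = 1 · 341 + 235
  341 = 1 · 235 + 106
  235 = 2 · 106 + 23
  106 = 4 · 23 + 14
  23 = 1 · 14 + 9
  14 = 1 · 9 + 5
  9 = 1 · 5 + 4
  5 = 1 · 4 + 1
  4 = 4 · 1 + 0
gcd(576, 341) = 1.
Track Bezout coefficients alongside the remainders: start with r₀ = 576 = a·1 + b·0 (s = 1, t = 0) and r₁ = 341 = a·0 + b·1 (s = 0, t = 1); each new remainder r_{k+1} = r_{k-1} − q_k·r_k inherits s_{k+1} = s_{k-1} − q_k·s_k, t_{k+1} = t_{k-1} − q_k·t_k, so r_k = a·s_k + b·t_k at every step:
  q = 1: r = 235, s = 1 − 1·0 = 1, t = 0 − 1·1 = -1  (check: 576·1 + 341·(-1) = 235)
  q = 1: r = 106, s = 0 − 1·1 = -1, t = 1 − 1·(-1) = 2  (check: 576·(-1) + 341·2 = 106)
  q = 2: r = 23, s = 1 − 2·(-1) = 3, t = -1 − 2·2 = -5  (check: 576·3 + 341·(-5) = 23)
  q = 4: r = 14, s = -1 − 4·3 = -13, t = 2 − 4·(-5) = 22  (check: 576·(-13) + 341·22 = 14)
  q = 1: r = 9, s = 3 − 1·(-13) = 16, t = -5 − 1·22 = -27  (check: 576·16 + 341·(-27) = 9)
  q = 1: r = 5, s = -13 − 1·16 = -29, t = 22 − 1·(-27) = 49  (check: 576·(-29) + 341·49 = 5)
  q = 1: r = 4, s = 16 − 1·(-29) = 45, t = -27 − 1·49 = -76  (check: 576·45 + 341·(-76) = 4)
  q = 1: r = 1, s = -29 − 1·45 = -74, t = 49 − 1·(-76) = 125  (check: 576·(-74) + 341·125 = 1)
The row with r = 1 (the gcd) gives the Bezout coefficients s = -74, t = 125.
Result: 576 · (-74) + 341 · (125) = 1.

gcd(576, 341) = 1; s = -74, t = 125 (check: 576·(-74) + 341·125 = 1).


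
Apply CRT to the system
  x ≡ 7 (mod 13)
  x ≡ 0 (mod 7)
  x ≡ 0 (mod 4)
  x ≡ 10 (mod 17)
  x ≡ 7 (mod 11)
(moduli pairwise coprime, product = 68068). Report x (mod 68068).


Product of moduli M = 13 · 7 · 4 · 17 · 11 = 68068.
Merge one congruence at a time:
  Start: x ≡ 7 (mod 13).
  Combine with x ≡ 0 (mod 7); new modulus lcm = 91.
    Write x = 7 + 13·t and substitute into x ≡ 0 (mod 7): 13·t ≡ 0 − 7 = -7 (mod 7).
    Reduce coefficients mod 7: 6·t ≡ 0 (mod 7).
    The inverse of 6 mod 7 is 6 (since 6·6 = 36 = 5·7 + 1), so t ≡ 6·0 = 0 ≡ 0 (mod 7).
    Then x = 7 + 13·0 = 7, valid modulo lcm(13, 7) = 91: x ≡ 7 (mod 91).
  Combine with x ≡ 0 (mod 4); new modulus lcm = 364.
    Write x = 7 + 91·t and substitute into x ≡ 0 (mod 4): 91·t ≡ 0 − 7 = -7 (mod 4).
    Reduce coefficients mod 4: 3·t ≡ 1 (mod 4).
    The inverse of 3 mod 4 is 3 (since 3·3 = 9 = 2·4 + 1), so t ≡ 3·1 = 3 ≡ 3 (mod 4).
    Then x = 7 + 91·3 = 280, valid modulo lcm(91, 4) = 364: x ≡ 280 (mod 364).
  Combine with x ≡ 10 (mod 17); new modulus lcm = 6188.
    Write x = 280 + 364·t and substitute into x ≡ 10 (mod 17): 364·t ≡ 10 − 280 = -270 (mod 17).
    Reduce coefficients mod 17: 7·t ≡ 2 (mod 17).
    The inverse of 7 mod 17 is 5 (since 7·5 = 35 = 2·17 + 1), so t ≡ 5·2 = 10 ≡ 10 (mod 17).
    Then x = 280 + 364·10 = 3920, valid modulo lcm(364, 17) = 6188: x ≡ 3920 (mod 6188).
  Combine with x ≡ 7 (mod 11); new modulus lcm = 68068.
    Write x = 3920 + 6188·t and substitute into x ≡ 7 (mod 11): 6188·t ≡ 7 − 3920 = -3913 (mod 11).
    Reduce coefficients mod 11: 6·t ≡ 3 (mod 11).
    The inverse of 6 mod 11 is 2 (since 6·2 = 12 = 1·11 + 1), so t ≡ 2·3 = 6 ≡ 6 (mod 11).
    Then x = 3920 + 6188·6 = 41048, valid modulo lcm(6188, 11) = 68068: x ≡ 41048 (mod 68068).
Verify against each original: 41048 mod 13 = 7, 41048 mod 7 = 0, 41048 mod 4 = 0, 41048 mod 17 = 10, 41048 mod 11 = 7.

x ≡ 41048 (mod 68068).


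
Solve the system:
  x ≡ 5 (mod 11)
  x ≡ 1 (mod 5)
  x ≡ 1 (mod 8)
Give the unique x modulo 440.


Moduli 11, 5, 8 are pairwise coprime; by CRT there is a unique solution modulo M = 11 · 5 · 8 = 440.
Solve pairwise, accumulating the modulus:
  Start with x ≡ 5 (mod 11).
  Combine with x ≡ 1 (mod 5): since gcd(11, 5) = 1, we get a unique residue mod 55.
    Write x = 5 + 11·t and substitute into x ≡ 1 (mod 5): 11·t ≡ 1 − 5 = -4 (mod 5).
    Reduce coefficients mod 5: 1·t ≡ 1 (mod 5).
    So t ≡ 1 (mod 5).
    Then x = 5 + 11·1 = 16, valid modulo lcm(11, 5) = 55: x ≡ 16 (mod 55).
  Combine with x ≡ 1 (mod 8): since gcd(55, 8) = 1, we get a unique residue mod 440.
    Write x = 16 + 55·t and substitute into x ≡ 1 (mod 8): 55·t ≡ 1 − 16 = -15 (mod 8).
    Reduce coefficients mod 8: 7·t ≡ 1 (mod 8).
    The inverse of 7 mod 8 is 7 (since 7·7 = 49 = 6·8 + 1), so t ≡ 7·1 = 7 ≡ 7 (mod 8).
    Then x = 16 + 55·7 = 401, valid modulo lcm(55, 8) = 440: x ≡ 401 (mod 440).
Verify: 401 mod 11 = 5 ✓, 401 mod 5 = 1 ✓, 401 mod 8 = 1 ✓.

x ≡ 401 (mod 440).


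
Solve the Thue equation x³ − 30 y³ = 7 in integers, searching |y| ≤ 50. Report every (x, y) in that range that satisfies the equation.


The equation is x³ - 30y³ = 7. For fixed y, x³ = 30·y³ + 7, so a solution requires the RHS to be a perfect cube.
Strategy: iterate y from -50 to 50, compute RHS = 30·y³ + 7, and check whether it is a (positive or negative) perfect cube.
Check small values of y:
  y = 0: RHS = 7 is not a perfect cube.
  y = 1: RHS = 37 is not a perfect cube.
  y = -1: RHS = -23 is not a perfect cube.
  y = 2: RHS = 247 is not a perfect cube.
  y = -2: RHS = -233 is not a perfect cube.
  y = 3: RHS = 817 is not a perfect cube.
  y = -3: RHS = -803 is not a perfect cube.
Continuing the search up to |y| = 50 finds no solutions either.
No (x, y) in the scanned range satisfies the equation.

No integer solutions with |y| ≤ 50.


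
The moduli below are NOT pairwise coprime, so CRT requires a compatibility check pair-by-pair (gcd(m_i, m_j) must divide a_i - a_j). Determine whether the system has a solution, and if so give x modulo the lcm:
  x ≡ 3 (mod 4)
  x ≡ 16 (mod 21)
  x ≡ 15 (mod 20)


Moduli 4, 21, 20 are not pairwise coprime, so CRT works modulo lcm(m_i) when all pairwise compatibility conditions hold.
Pairwise compatibility: gcd(m_i, m_j) must divide a_i - a_j for every pair.
Merge one congruence at a time:
  Start: x ≡ 3 (mod 4).
  Combine with x ≡ 16 (mod 21): gcd(4, 21) = 1; 16 - 3 = 13, which IS divisible by 1, so compatible.
    Write x = 3 + 4·t and substitute into x ≡ 16 (mod 21): 4·t ≡ 16 − 3 = 13 (mod 21).
    The inverse of 4 mod 21 is 16 (since 4·16 = 64 = 3·21 + 1), so t ≡ 16·13 = 208 ≡ 19 (mod 21).
    Then x = 3 + 4·19 = 79, valid modulo lcm(4, 21) = 84: x ≡ 79 (mod 84).
  Combine with x ≡ 15 (mod 20): gcd(84, 20) = 4; 15 - 79 = -64, which IS divisible by 4, so compatible.
    Write x = 79 + 84·t and substitute into x ≡ 15 (mod 20): 84·t ≡ 15 − 79 = -64 (mod 20).
    Divide the congruence (and modulus) by g = 4: 21·t ≡ -16 (mod 5).
    Reduce coefficients mod 5: 1·t ≡ 4 (mod 5).
    So t ≡ 4 (mod 5).
    Then x = 79 + 84·4 = 415, valid modulo lcm(84, 20) = 420: x ≡ 415 (mod 420).
Verify: 415 mod 4 = 3, 415 mod 21 = 16, 415 mod 20 = 15.

x ≡ 415 (mod 420).


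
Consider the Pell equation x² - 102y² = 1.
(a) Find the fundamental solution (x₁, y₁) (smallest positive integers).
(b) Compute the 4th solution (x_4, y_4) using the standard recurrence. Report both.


Step 1: Find the fundamental solution (x₁, y₁) of x² - 102y² = 1.
  Expand √102 as a continued fraction. a₀ = ⌊√102⌋ = 10; iterate m_{k+1} = d_k·a_k − m_k, d_{k+1} = (102 − m_{k+1}²)/d_k, a_{k+1} = ⌊(a₀ + m_{k+1})/d_{k+1}⌋ (starting m₀ = 0, d₀ = 1), with convergents p_k = a_k·p_{k-1} + p_{k-2}, q_k = a_k·q_{k-1} + q_{k-2} (p₋₁ = 1, q₋₁ = 0):
  k = 0: a₀ = 10; p₀/q₀ = 10/1; p₀² − 102·q₀² = 100 − 102 = -2.
  k = 1: m = 10, d = 2, a = ⌊(10 + 10)/2⌋ = 10; p/q = (10·10 + 1)/(10·1 + 0) = 101/10; p² − 102·q² = 10201 − 10200 = 1.
  The first convergent with p² − 102·q² = 1 gives the fundamental solution (x₁, y₁) = (101, 10).
Step 2: Apply the recurrence (x_{n+1}, y_{n+1}) = (x₁x_n + 102y₁y_n, x₁y_n + y₁x_n) repeatedly.
  From (x_1, y_1) = (101, 10): x_2 = 101·101 + 102·10·10 = 20401; y_2 = 101·10 + 10·101 = 2020.
  From (x_2, y_2) = (20401, 2020): x_3 = 101·20401 + 102·10·2020 = 4120901; y_3 = 101·2020 + 10·20401 = 408030.
  From (x_3, y_3) = (4120901, 408030): x_4 = 101·4120901 + 102·10·408030 = 832401601; y_4 = 101·408030 + 10·4120901 = 82420040.
Step 3: Verify x_4² - 102·y_4² = 692892425347363201 - 692892425347363200 = 1 (should be 1). ✓

(x_1, y_1) = (101, 10); (x_4, y_4) = (832401601, 82420040).


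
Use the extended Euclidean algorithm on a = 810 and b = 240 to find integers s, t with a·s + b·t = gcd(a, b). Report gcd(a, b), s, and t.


Euclidean algorithm on (810, 240) — divide until remainder is 0:
  810 = 3 · 240 + 90
  240 = 2 · 90 + 60
  90 = 1 · 60 + 30
  60 = 2 · 30 + 0
gcd(810, 240) = 30.
Track Bezout coefficients alongside the remainders: start with r₀ = 810 = a·1 + b·0 (s = 1, t = 0) and r₁ = 240 = a·0 + b·1 (s = 0, t = 1); each new remainder r_{k+1} = r_{k-1} − q_k·r_k inherits s_{k+1} = s_{k-1} − q_k·s_k, t_{k+1} = t_{k-1} − q_k·t_k, so r_k = a·s_k + b·t_k at every step:
  q = 3: r = 90, s = 1 − 3·0 = 1, t = 0 − 3·1 = -3  (check: 810·1 + 240·(-3) = 90)
  q = 2: r = 60, s = 0 − 2·1 = -2, t = 1 − 2·(-3) = 7  (check: 810·(-2) + 240·7 = 60)
  q = 1: r = 30, s = 1 − 1·(-2) = 3, t = -3 − 1·7 = -10  (check: 810·3 + 240·(-10) = 30)
The row with r = 30 (the gcd) gives the Bezout coefficients s = 3, t = -10.
Result: 810 · (3) + 240 · (-10) = 30.

gcd(810, 240) = 30; s = 3, t = -10 (check: 810·3 + 240·(-10) = 30).


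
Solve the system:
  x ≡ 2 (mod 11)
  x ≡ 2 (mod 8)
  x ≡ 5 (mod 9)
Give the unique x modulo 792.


Moduli 11, 8, 9 are pairwise coprime; by CRT there is a unique solution modulo M = 11 · 8 · 9 = 792.
Solve pairwise, accumulating the modulus:
  Start with x ≡ 2 (mod 11).
  Combine with x ≡ 2 (mod 8): since gcd(11, 8) = 1, we get a unique residue mod 88.
    Write x = 2 + 11·t and substitute into x ≡ 2 (mod 8): 11·t ≡ 2 − 2 = 0 (mod 8).
    Reduce coefficients mod 8: 3·t ≡ 0 (mod 8).
    The inverse of 3 mod 8 is 3 (since 3·3 = 9 = 1·8 + 1), so t ≡ 3·0 = 0 ≡ 0 (mod 8).
    Then x = 2 + 11·0 = 2, valid modulo lcm(11, 8) = 88: x ≡ 2 (mod 88).
  Combine with x ≡ 5 (mod 9): since gcd(88, 9) = 1, we get a unique residue mod 792.
    Write x = 2 + 88·t and substitute into x ≡ 5 (mod 9): 88·t ≡ 5 − 2 = 3 (mod 9).
    Reduce coefficients mod 9: 7·t ≡ 3 (mod 9).
    The inverse of 7 mod 9 is 4 (since 7·4 = 28 = 3·9 + 1), so t ≡ 4·3 = 12 ≡ 3 (mod 9).
    Then x = 2 + 88·3 = 266, valid modulo lcm(88, 9) = 792: x ≡ 266 (mod 792).
Verify: 266 mod 11 = 2 ✓, 266 mod 8 = 2 ✓, 266 mod 9 = 5 ✓.

x ≡ 266 (mod 792).


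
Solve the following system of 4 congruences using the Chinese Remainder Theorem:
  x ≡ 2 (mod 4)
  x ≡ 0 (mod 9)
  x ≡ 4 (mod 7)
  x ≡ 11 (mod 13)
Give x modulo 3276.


Product of moduli M = 4 · 9 · 7 · 13 = 3276.
Merge one congruence at a time:
  Start: x ≡ 2 (mod 4).
  Combine with x ≡ 0 (mod 9); new modulus lcm = 36.
    Write x = 2 + 4·t and substitute into x ≡ 0 (mod 9): 4·t ≡ 0 − 2 = -2 (mod 9).
    Reduce coefficients mod 9: 4·t ≡ 7 (mod 9).
    The inverse of 4 mod 9 is 7 (since 4·7 = 28 = 3·9 + 1), so t ≡ 7·7 = 49 ≡ 4 (mod 9).
    Then x = 2 + 4·4 = 18, valid modulo lcm(4, 9) = 36: x ≡ 18 (mod 36).
  Combine with x ≡ 4 (mod 7); new modulus lcm = 252.
    Write x = 18 + 36·t and substitute into x ≡ 4 (mod 7): 36·t ≡ 4 − 18 = -14 (mod 7).
    Reduce coefficients mod 7: 1·t ≡ 0 (mod 7).
    So t ≡ 0 (mod 7).
    Then x = 18 + 36·0 = 18, valid modulo lcm(36, 7) = 252: x ≡ 18 (mod 252).
  Combine with x ≡ 11 (mod 13); new modulus lcm = 3276.
    Write x = 18 + 252·t and substitute into x ≡ 11 (mod 13): 252·t ≡ 11 − 18 = -7 (mod 13).
    Reduce coefficients mod 13: 5·t ≡ 6 (mod 13).
    The inverse of 5 mod 13 is 8 (since 5·8 = 40 = 3·13 + 1), so t ≡ 8·6 = 48 ≡ 9 (mod 13).
    Then x = 18 + 252·9 = 2286, valid modulo lcm(252, 13) = 3276: x ≡ 2286 (mod 3276).
Verify against each original: 2286 mod 4 = 2, 2286 mod 9 = 0, 2286 mod 7 = 4, 2286 mod 13 = 11.

x ≡ 2286 (mod 3276).


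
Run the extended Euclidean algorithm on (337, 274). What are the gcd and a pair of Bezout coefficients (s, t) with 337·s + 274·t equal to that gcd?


Euclidean algorithm on (337, 274) — divide until remainder is 0:
  337 = 1 · 274 + 63
  274 = 4 · 63 + 22
  63 = 2 · 22 + 19
  22 = 1 · 19 + 3
  19 = 6 · 3 + 1
  3 = 3 · 1 + 0
gcd(337, 274) = 1.
Track Bezout coefficients alongside the remainders: start with r₀ = 337 = a·1 + b·0 (s = 1, t = 0) and r₁ = 274 = a·0 + b·1 (s = 0, t = 1); each new remainder r_{k+1} = r_{k-1} − q_k·r_k inherits s_{k+1} = s_{k-1} − q_k·s_k, t_{k+1} = t_{k-1} − q_k·t_k, so r_k = a·s_k + b·t_k at every step:
  q = 1: r = 63, s = 1 − 1·0 = 1, t = 0 − 1·1 = -1  (check: 337·1 + 274·(-1) = 63)
  q = 4: r = 22, s = 0 − 4·1 = -4, t = 1 − 4·(-1) = 5  (check: 337·(-4) + 274·5 = 22)
  q = 2: r = 19, s = 1 − 2·(-4) = 9, t = -1 − 2·5 = -11  (check: 337·9 + 274·(-11) = 19)
  q = 1: r = 3, s = -4 − 1·9 = -13, t = 5 − 1·(-11) = 16  (check: 337·(-13) + 274·16 = 3)
  q = 6: r = 1, s = 9 − 6·(-13) = 87, t = -11 − 6·16 = -107  (check: 337·87 + 274·(-107) = 1)
The row with r = 1 (the gcd) gives the Bezout coefficients s = 87, t = -107.
Result: 337 · (87) + 274 · (-107) = 1.

gcd(337, 274) = 1; s = 87, t = -107 (check: 337·87 + 274·(-107) = 1).


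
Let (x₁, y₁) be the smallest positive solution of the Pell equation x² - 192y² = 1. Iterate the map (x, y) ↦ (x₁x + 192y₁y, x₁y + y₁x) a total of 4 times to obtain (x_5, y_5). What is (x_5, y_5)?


Step 1: Find the fundamental solution (x₁, y₁) of x² - 192y² = 1.
  Expand √192 as a continued fraction. a₀ = ⌊√192⌋ = 13; iterate m_{k+1} = d_k·a_k − m_k, d_{k+1} = (192 − m_{k+1}²)/d_k, a_{k+1} = ⌊(a₀ + m_{k+1})/d_{k+1}⌋ (starting m₀ = 0, d₀ = 1), with convergents p_k = a_k·p_{k-1} + p_{k-2}, q_k = a_k·q_{k-1} + q_{k-2} (p₋₁ = 1, q₋₁ = 0):
  k = 0: a₀ = 13; p₀/q₀ = 13/1; p₀² − 192·q₀² = 169 − 192 = -23.
  k = 1: m = 13, d = 23, a = ⌊(13 + 13)/23⌋ = 1; p/q = (1·13 + 1)/(1·1 + 0) = 14/1; p² − 192·q² = 196 − 192 = 4.
  k = 2: m = 10, d = 4, a = ⌊(13 + 10)/4⌋ = 5; p/q = (5·14 + 13)/(5·1 + 1) = 83/6; p² − 192·q² = 6889 − 6912 = -23.
  k = 3: m = 10, d = 23, a = ⌊(13 + 10)/23⌋ = 1; p/q = (1·83 + 14)/(1·6 + 1) = 97/7; p² − 192·q² = 9409 − 9408 = 1.
  The first convergent with p² − 192·q² = 1 gives the fundamental solution (x₁, y₁) = (97, 7).
Step 2: Apply the recurrence (x_{n+1}, y_{n+1}) = (x₁x_n + 192y₁y_n, x₁y_n + y₁x_n) repeatedly.
  From (x_1, y_1) = (97, 7): x_2 = 97·97 + 192·7·7 = 18817; y_2 = 97·7 + 7·97 = 1358.
  From (x_2, y_2) = (18817, 1358): x_3 = 97·18817 + 192·7·1358 = 3650401; y_3 = 97·1358 + 7·18817 = 263445.
  From (x_3, y_3) = (3650401, 263445): x_4 = 97·3650401 + 192·7·263445 = 708158977; y_4 = 97·263445 + 7·3650401 = 51106972.
  From (x_4, y_4) = (708158977, 51106972): x_5 = 97·708158977 + 192·7·51106972 = 137379191137; y_5 = 97·51106972 + 7·708158977 = 9914489123.
Step 3: Verify x_5² - 192·y_5² = 18873042157456379352769 - 18873042157456379352768 = 1 (should be 1). ✓

(x_1, y_1) = (97, 7); (x_5, y_5) = (137379191137, 9914489123).


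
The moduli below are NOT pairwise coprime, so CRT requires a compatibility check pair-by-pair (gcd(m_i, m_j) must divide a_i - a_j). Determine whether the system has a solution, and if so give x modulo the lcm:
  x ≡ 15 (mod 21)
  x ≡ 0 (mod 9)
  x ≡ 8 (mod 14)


Moduli 21, 9, 14 are not pairwise coprime, so CRT works modulo lcm(m_i) when all pairwise compatibility conditions hold.
Pairwise compatibility: gcd(m_i, m_j) must divide a_i - a_j for every pair.
Merge one congruence at a time:
  Start: x ≡ 15 (mod 21).
  Combine with x ≡ 0 (mod 9): gcd(21, 9) = 3; 0 - 15 = -15, which IS divisible by 3, so compatible.
    Write x = 15 + 21·t and substitute into x ≡ 0 (mod 9): 21·t ≡ 0 − 15 = -15 (mod 9).
    Divide the congruence (and modulus) by g = 3: 7·t ≡ -5 (mod 3).
    Reduce coefficients mod 3: 1·t ≡ 1 (mod 3).
    So t ≡ 1 (mod 3).
    Then x = 15 + 21·1 = 36, valid modulo lcm(21, 9) = 63: x ≡ 36 (mod 63).
  Combine with x ≡ 8 (mod 14): gcd(63, 14) = 7; 8 - 36 = -28, which IS divisible by 7, so compatible.
    Write x = 36 + 63·t and substitute into x ≡ 8 (mod 14): 63·t ≡ 8 − 36 = -28 (mod 14).
    Divide the congruence (and modulus) by g = 7: 9·t ≡ -4 (mod 2).
    Reduce coefficients mod 2: 1·t ≡ 0 (mod 2).
    So t ≡ 0 (mod 2).
    Then x = 36 + 63·0 = 36, valid modulo lcm(63, 14) = 126: x ≡ 36 (mod 126).
Verify: 36 mod 21 = 15, 36 mod 9 = 0, 36 mod 14 = 8.

x ≡ 36 (mod 126).


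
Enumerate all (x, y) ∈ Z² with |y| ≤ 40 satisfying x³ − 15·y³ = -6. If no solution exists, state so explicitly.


The equation is x³ - 15y³ = -6. For fixed y, x³ = 15·y³ − 6, so a solution requires the RHS to be a perfect cube.
Strategy: iterate y from -40 to 40, compute RHS = 15·y³ − 6, and check whether it is a (positive or negative) perfect cube.
Check small values of y:
  y = 0: RHS = -6 is not a perfect cube.
  y = 1: RHS = 9 is not a perfect cube.
  y = -1: RHS = -21 is not a perfect cube.
  y = 2: RHS = 114 is not a perfect cube.
  y = -2: RHS = -126 is not a perfect cube.
  y = 3: RHS = 399 is not a perfect cube.
  y = -3: RHS = -411 is not a perfect cube.
Continuing the search up to |y| = 40 finds no solutions either.
No (x, y) in the scanned range satisfies the equation.

No integer solutions with |y| ≤ 40.


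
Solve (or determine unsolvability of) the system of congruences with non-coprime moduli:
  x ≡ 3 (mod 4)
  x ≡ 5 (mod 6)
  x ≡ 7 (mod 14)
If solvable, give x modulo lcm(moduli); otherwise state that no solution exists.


Moduli 4, 6, 14 are not pairwise coprime, so CRT works modulo lcm(m_i) when all pairwise compatibility conditions hold.
Pairwise compatibility: gcd(m_i, m_j) must divide a_i - a_j for every pair.
Merge one congruence at a time:
  Start: x ≡ 3 (mod 4).
  Combine with x ≡ 5 (mod 6): gcd(4, 6) = 2; 5 - 3 = 2, which IS divisible by 2, so compatible.
    Write x = 3 + 4·t and substitute into x ≡ 5 (mod 6): 4·t ≡ 5 − 3 = 2 (mod 6).
    Divide the congruence (and modulus) by g = 2: 2·t ≡ 1 (mod 3).
    The inverse of 2 mod 3 is 2 (since 2·2 = 4 = 1·3 + 1), so t ≡ 2·1 = 2 ≡ 2 (mod 3).
    Then x = 3 + 4·2 = 11, valid modulo lcm(4, 6) = 12: x ≡ 11 (mod 12).
  Combine with x ≡ 7 (mod 14): gcd(12, 14) = 2; 7 - 11 = -4, which IS divisible by 2, so compatible.
    Write x = 11 + 12·t and substitute into x ≡ 7 (mod 14): 12·t ≡ 7 − 11 = -4 (mod 14).
    Divide the congruence (and modulus) by g = 2: 6·t ≡ -2 (mod 7).
    Reduce coefficients mod 7: 6·t ≡ 5 (mod 7).
    The inverse of 6 mod 7 is 6 (since 6·6 = 36 = 5·7 + 1), so t ≡ 6·5 = 30 ≡ 2 (mod 7).
    Then x = 11 + 12·2 = 35, valid modulo lcm(12, 14) = 84: x ≡ 35 (mod 84).
Verify: 35 mod 4 = 3, 35 mod 6 = 5, 35 mod 14 = 7.

x ≡ 35 (mod 84).


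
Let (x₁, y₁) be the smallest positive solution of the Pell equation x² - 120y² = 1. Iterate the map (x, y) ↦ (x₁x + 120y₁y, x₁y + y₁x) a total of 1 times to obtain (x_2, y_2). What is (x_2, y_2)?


Step 1: Find the fundamental solution (x₁, y₁) of x² - 120y² = 1.
  Expand √120 as a continued fraction. a₀ = ⌊√120⌋ = 10; iterate m_{k+1} = d_k·a_k − m_k, d_{k+1} = (120 − m_{k+1}²)/d_k, a_{k+1} = ⌊(a₀ + m_{k+1})/d_{k+1}⌋ (starting m₀ = 0, d₀ = 1), with convergents p_k = a_k·p_{k-1} + p_{k-2}, q_k = a_k·q_{k-1} + q_{k-2} (p₋₁ = 1, q₋₁ = 0):
  k = 0: a₀ = 10; p₀/q₀ = 10/1; p₀² − 120·q₀² = 100 − 120 = -20.
  k = 1: m = 10, d = 20, a = ⌊(10 + 10)/20⌋ = 1; p/q = (1·10 + 1)/(1·1 + 0) = 11/1; p² − 120·q² = 121 − 120 = 1.
  The first convergent with p² − 120·q² = 1 gives the fundamental solution (x₁, y₁) = (11, 1).
Step 2: Apply the recurrence (x_{n+1}, y_{n+1}) = (x₁x_n + 120y₁y_n, x₁y_n + y₁x_n) repeatedly.
  From (x_1, y_1) = (11, 1): x_2 = 11·11 + 120·1·1 = 241; y_2 = 11·1 + 1·11 = 22.
Step 3: Verify x_2² - 120·y_2² = 58081 - 58080 = 1 (should be 1). ✓

(x_1, y_1) = (11, 1); (x_2, y_2) = (241, 22).


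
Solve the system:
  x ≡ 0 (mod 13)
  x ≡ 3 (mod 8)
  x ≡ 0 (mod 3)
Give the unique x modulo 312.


Moduli 13, 8, 3 are pairwise coprime; by CRT there is a unique solution modulo M = 13 · 8 · 3 = 312.
Solve pairwise, accumulating the modulus:
  Start with x ≡ 0 (mod 13).
  Combine with x ≡ 3 (mod 8): since gcd(13, 8) = 1, we get a unique residue mod 104.
    Write x = 0 + 13·t and substitute into x ≡ 3 (mod 8): 13·t ≡ 3 − 0 = 3 (mod 8).
    Reduce coefficients mod 8: 5·t ≡ 3 (mod 8).
    The inverse of 5 mod 8 is 5 (since 5·5 = 25 = 3·8 + 1), so t ≡ 5·3 = 15 ≡ 7 (mod 8).
    Then x = 0 + 13·7 = 91, valid modulo lcm(13, 8) = 104: x ≡ 91 (mod 104).
  Combine with x ≡ 0 (mod 3): since gcd(104, 3) = 1, we get a unique residue mod 312.
    Write x = 91 + 104·t and substitute into x ≡ 0 (mod 3): 104·t ≡ 0 − 91 = -91 (mod 3).
    Reduce coefficients mod 3: 2·t ≡ 2 (mod 3).
    The inverse of 2 mod 3 is 2 (since 2·2 = 4 = 1·3 + 1), so t ≡ 2·2 = 4 ≡ 1 (mod 3).
    Then x = 91 + 104·1 = 195, valid modulo lcm(104, 3) = 312: x ≡ 195 (mod 312).
Verify: 195 mod 13 = 0 ✓, 195 mod 8 = 3 ✓, 195 mod 3 = 0 ✓.

x ≡ 195 (mod 312).


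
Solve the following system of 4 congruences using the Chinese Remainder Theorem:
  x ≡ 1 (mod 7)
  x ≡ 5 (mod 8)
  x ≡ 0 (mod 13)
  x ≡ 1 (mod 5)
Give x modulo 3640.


Product of moduli M = 7 · 8 · 13 · 5 = 3640.
Merge one congruence at a time:
  Start: x ≡ 1 (mod 7).
  Combine with x ≡ 5 (mod 8); new modulus lcm = 56.
    Write x = 1 + 7·t and substitute into x ≡ 5 (mod 8): 7·t ≡ 5 − 1 = 4 (mod 8).
    The inverse of 7 mod 8 is 7 (since 7·7 = 49 = 6·8 + 1), so t ≡ 7·4 = 28 ≡ 4 (mod 8).
    Then x = 1 + 7·4 = 29, valid modulo lcm(7, 8) = 56: x ≡ 29 (mod 56).
  Combine with x ≡ 0 (mod 13); new modulus lcm = 728.
    Write x = 29 + 56·t and substitute into x ≡ 0 (mod 13): 56·t ≡ 0 − 29 = -29 (mod 13).
    Reduce coefficients mod 13: 4·t ≡ 10 (mod 13).
    The inverse of 4 mod 13 is 10 (since 4·10 = 40 = 3·13 + 1), so t ≡ 10·10 = 100 ≡ 9 (mod 13).
    Then x = 29 + 56·9 = 533, valid modulo lcm(56, 13) = 728: x ≡ 533 (mod 728).
  Combine with x ≡ 1 (mod 5); new modulus lcm = 3640.
    Write x = 533 + 728·t and substitute into x ≡ 1 (mod 5): 728·t ≡ 1 − 533 = -532 (mod 5).
    Reduce coefficients mod 5: 3·t ≡ 3 (mod 5).
    The inverse of 3 mod 5 is 2 (since 3·2 = 6 = 1·5 + 1), so t ≡ 2·3 = 6 ≡ 1 (mod 5).
    Then x = 533 + 728·1 = 1261, valid modulo lcm(728, 5) = 3640: x ≡ 1261 (mod 3640).
Verify against each original: 1261 mod 7 = 1, 1261 mod 8 = 5, 1261 mod 13 = 0, 1261 mod 5 = 1.

x ≡ 1261 (mod 3640).


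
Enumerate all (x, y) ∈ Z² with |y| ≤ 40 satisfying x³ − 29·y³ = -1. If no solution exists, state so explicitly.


The equation is x³ - 29y³ = -1. For fixed y, x³ = 29·y³ − 1, so a solution requires the RHS to be a perfect cube.
Strategy: iterate y from -40 to 40, compute RHS = 29·y³ − 1, and check whether it is a (positive or negative) perfect cube.
Check small values of y:
  y = 0: RHS = -1 = (-1)³ ⇒ x = -1 works.
  y = 1: RHS = 28 is not a perfect cube.
  y = -1: RHS = -30 is not a perfect cube.
  y = 2: RHS = 231 is not a perfect cube.
  y = -2: RHS = -233 is not a perfect cube.
  y = 3: RHS = 782 is not a perfect cube.
  y = -3: RHS = -784 is not a perfect cube.
Continuing the search up to |y| = 40 finds no further solutions beyond those listed.
Collected solutions: (-1, 0).

Solutions (with |y| ≤ 40): (-1, 0).


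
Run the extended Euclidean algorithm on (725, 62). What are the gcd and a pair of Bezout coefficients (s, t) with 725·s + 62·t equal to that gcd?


Euclidean algorithm on (725, 62) — divide until remainder is 0:
  725 = 11 · 62 + 43
  62 = 1 · 43 + 19
  43 = 2 · 19 + 5
  19 = 3 · 5 + 4
  5 = 1 · 4 + 1
  4 = 4 · 1 + 0
gcd(725, 62) = 1.
Track Bezout coefficients alongside the remainders: start with r₀ = 725 = a·1 + b·0 (s = 1, t = 0) and r₁ = 62 = a·0 + b·1 (s = 0, t = 1); each new remainder r_{k+1} = r_{k-1} − q_k·r_k inherits s_{k+1} = s_{k-1} − q_k·s_k, t_{k+1} = t_{k-1} − q_k·t_k, so r_k = a·s_k + b·t_k at every step:
  q = 11: r = 43, s = 1 − 11·0 = 1, t = 0 − 11·1 = -11  (check: 725·1 + 62·(-11) = 43)
  q = 1: r = 19, s = 0 − 1·1 = -1, t = 1 − 1·(-11) = 12  (check: 725·(-1) + 62·12 = 19)
  q = 2: r = 5, s = 1 − 2·(-1) = 3, t = -11 − 2·12 = -35  (check: 725·3 + 62·(-35) = 5)
  q = 3: r = 4, s = -1 − 3·3 = -10, t = 12 − 3·(-35) = 117  (check: 725·(-10) + 62·117 = 4)
  q = 1: r = 1, s = 3 − 1·(-10) = 13, t = -35 − 1·117 = -152  (check: 725·13 + 62·(-152) = 1)
The row with r = 1 (the gcd) gives the Bezout coefficients s = 13, t = -152.
Result: 725 · (13) + 62 · (-152) = 1.

gcd(725, 62) = 1; s = 13, t = -152 (check: 725·13 + 62·(-152) = 1).


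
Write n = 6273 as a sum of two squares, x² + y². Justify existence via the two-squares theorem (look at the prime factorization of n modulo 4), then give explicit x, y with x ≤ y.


Step 1: Factor n = 6273 = 3^2 · 17 · 41.
Step 2: Check the mod-4 condition on each prime factor: 3 ≡ 3 (mod 4), exponent 2 (must be even); 17 ≡ 1 (mod 4), exponent 1; 41 ≡ 1 (mod 4), exponent 1.
All primes ≡ 3 (mod 4) appear to even exponent (or don't appear), so by the two-squares theorem n IS expressible as a sum of two squares.
Step 3: Build a representation. Group n = k² · m with k = 3 and m = 17 · 41 = 697 (a product of primes ≡ 1 (mod 4)); a representation of m scales to one of n via (k·x)² + (k·y)² = k²(x² + y²). Each prime p ≡ 1 (mod 4) is itself a sum of two squares; find a² by testing p − a² for a perfect square:
  17: 17 − 1² = 16 = 4² ⇒ 17 = 1² + 4².
  41: 41 − 1² = 40, 41 − 2² = 37, 41 − 3² = 32, 41 − 4² = 25 = 5² ⇒ 41 = 4² + 5².
  Combine using the Brahmagupta–Fibonacci identity (a² + b²)(c² + d²) = (ac − bd)² + (ad + bc)² = (ac + bd)² + (ad − bc)²:
  17 · 41 = 697: from (1² + 4²)(4² + 5²), take (1·4 − 4·5, 1·5 + 4·4) = (4 − 20, 5 + 16) = (-16, 21); dropping signs (only squares matter) gives (16, 21); check 16² + 21² = 256 + 441 = 697 ✓.
  Scale by k = 3: (3·16, 3·21) = (48, 63).
Step 4: Order so x ≤ y and verify: 48² + 63² = 2304 + 3969 = 6273 = n. ✓

n = 6273 = 48² + 63² (one valid representation with x ≤ y).


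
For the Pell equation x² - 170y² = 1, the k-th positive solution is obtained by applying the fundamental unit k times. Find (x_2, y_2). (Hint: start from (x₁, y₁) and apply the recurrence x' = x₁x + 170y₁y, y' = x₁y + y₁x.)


Step 1: Find the fundamental solution (x₁, y₁) of x² - 170y² = 1.
  Expand √170 as a continued fraction. a₀ = ⌊√170⌋ = 13; iterate m_{k+1} = d_k·a_k − m_k, d_{k+1} = (170 − m_{k+1}²)/d_k, a_{k+1} = ⌊(a₀ + m_{k+1})/d_{k+1}⌋ (starting m₀ = 0, d₀ = 1), with convergents p_k = a_k·p_{k-1} + p_{k-2}, q_k = a_k·q_{k-1} + q_{k-2} (p₋₁ = 1, q₋₁ = 0):
  k = 0: a₀ = 13; p₀/q₀ = 13/1; p₀² − 170·q₀² = 169 − 170 = -1.
  k = 1: m = 13, d = 1, a = ⌊(13 + 13)/1⌋ = 26; p/q = (26·13 + 1)/(26·1 + 0) = 339/26; p² − 170·q² = 114921 − 114920 = 1.
  The first convergent with p² − 170·q² = 1 gives the fundamental solution (x₁, y₁) = (339, 26).
Step 2: Apply the recurrence (x_{n+1}, y_{n+1}) = (x₁x_n + 170y₁y_n, x₁y_n + y₁x_n) repeatedly.
  From (x_1, y_1) = (339, 26): x_2 = 339·339 + 170·26·26 = 229841; y_2 = 339·26 + 26·339 = 17628.
Step 3: Verify x_2² - 170·y_2² = 52826885281 - 52826885280 = 1 (should be 1). ✓

(x_1, y_1) = (339, 26); (x_2, y_2) = (229841, 17628).


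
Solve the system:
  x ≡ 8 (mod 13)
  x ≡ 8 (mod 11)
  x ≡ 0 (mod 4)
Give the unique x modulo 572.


Moduli 13, 11, 4 are pairwise coprime; by CRT there is a unique solution modulo M = 13 · 11 · 4 = 572.
Solve pairwise, accumulating the modulus:
  Start with x ≡ 8 (mod 13).
  Combine with x ≡ 8 (mod 11): since gcd(13, 11) = 1, we get a unique residue mod 143.
    Write x = 8 + 13·t and substitute into x ≡ 8 (mod 11): 13·t ≡ 8 − 8 = 0 (mod 11).
    Reduce coefficients mod 11: 2·t ≡ 0 (mod 11).
    The inverse of 2 mod 11 is 6 (since 2·6 = 12 = 1·11 + 1), so t ≡ 6·0 = 0 ≡ 0 (mod 11).
    Then x = 8 + 13·0 = 8, valid modulo lcm(13, 11) = 143: x ≡ 8 (mod 143).
  Combine with x ≡ 0 (mod 4): since gcd(143, 4) = 1, we get a unique residue mod 572.
    Write x = 8 + 143·t and substitute into x ≡ 0 (mod 4): 143·t ≡ 0 − 8 = -8 (mod 4).
    Reduce coefficients mod 4: 3·t ≡ 0 (mod 4).
    The inverse of 3 mod 4 is 3 (since 3·3 = 9 = 2·4 + 1), so t ≡ 3·0 = 0 ≡ 0 (mod 4).
    Then x = 8 + 143·0 = 8, valid modulo lcm(143, 4) = 572: x ≡ 8 (mod 572).
Verify: 8 mod 13 = 8 ✓, 8 mod 11 = 8 ✓, 8 mod 4 = 0 ✓.

x ≡ 8 (mod 572).


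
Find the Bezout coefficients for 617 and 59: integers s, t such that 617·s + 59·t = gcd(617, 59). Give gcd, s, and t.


Euclidean algorithm on (617, 59) — divide until remainder is 0:
  617 = 10 · 59 + 27
  59 = 2 · 27 + 5
  27 = 5 · 5 + 2
  5 = 2 · 2 + 1
  2 = 2 · 1 + 0
gcd(617, 59) = 1.
Track Bezout coefficients alongside the remainders: start with r₀ = 617 = a·1 + b·0 (s = 1, t = 0) and r₁ = 59 = a·0 + b·1 (s = 0, t = 1); each new remainder r_{k+1} = r_{k-1} − q_k·r_k inherits s_{k+1} = s_{k-1} − q_k·s_k, t_{k+1} = t_{k-1} − q_k·t_k, so r_k = a·s_k + b·t_k at every step:
  q = 10: r = 27, s = 1 − 10·0 = 1, t = 0 − 10·1 = -10  (check: 617·1 + 59·(-10) = 27)
  q = 2: r = 5, s = 0 − 2·1 = -2, t = 1 − 2·(-10) = 21  (check: 617·(-2) + 59·21 = 5)
  q = 5: r = 2, s = 1 − 5·(-2) = 11, t = -10 − 5·21 = -115  (check: 617·11 + 59·(-115) = 2)
  q = 2: r = 1, s = -2 − 2·11 = -24, t = 21 − 2·(-115) = 251  (check: 617·(-24) + 59·251 = 1)
The row with r = 1 (the gcd) gives the Bezout coefficients s = -24, t = 251.
Result: 617 · (-24) + 59 · (251) = 1.

gcd(617, 59) = 1; s = -24, t = 251 (check: 617·(-24) + 59·251 = 1).


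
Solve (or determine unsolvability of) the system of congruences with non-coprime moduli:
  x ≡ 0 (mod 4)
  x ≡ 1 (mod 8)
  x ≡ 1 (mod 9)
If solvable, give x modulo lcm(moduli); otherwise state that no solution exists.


Moduli 4, 8, 9 are not pairwise coprime, so CRT works modulo lcm(m_i) when all pairwise compatibility conditions hold.
Pairwise compatibility: gcd(m_i, m_j) must divide a_i - a_j for every pair.
Merge one congruence at a time:
  Start: x ≡ 0 (mod 4).
  Combine with x ≡ 1 (mod 8): gcd(4, 8) = 4, and 1 - 0 = 1 is NOT divisible by 4.
    ⇒ system is inconsistent (no integer solution).

No solution (the system is inconsistent).


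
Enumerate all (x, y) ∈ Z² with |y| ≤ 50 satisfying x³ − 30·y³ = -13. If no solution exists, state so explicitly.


The equation is x³ - 30y³ = -13. For fixed y, x³ = 30·y³ − 13, so a solution requires the RHS to be a perfect cube.
Strategy: iterate y from -50 to 50, compute RHS = 30·y³ − 13, and check whether it is a (positive or negative) perfect cube.
Check small values of y:
  y = 0: RHS = -13 is not a perfect cube.
  y = 1: RHS = 17 is not a perfect cube.
  y = -1: RHS = -43 is not a perfect cube.
  y = 2: RHS = 227 is not a perfect cube.
  y = -2: RHS = -253 is not a perfect cube.
  y = 3: RHS = 797 is not a perfect cube.
  y = -3: RHS = -823 is not a perfect cube.
Continuing the search up to |y| = 50 finds no solutions either.
No (x, y) in the scanned range satisfies the equation.

No integer solutions with |y| ≤ 50.


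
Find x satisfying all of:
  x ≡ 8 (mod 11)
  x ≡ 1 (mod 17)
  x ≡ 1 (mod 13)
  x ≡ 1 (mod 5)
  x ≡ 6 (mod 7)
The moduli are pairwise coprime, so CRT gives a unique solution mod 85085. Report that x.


Product of moduli M = 11 · 17 · 13 · 5 · 7 = 85085.
Merge one congruence at a time:
  Start: x ≡ 8 (mod 11).
  Combine with x ≡ 1 (mod 17); new modulus lcm = 187.
    Write x = 8 + 11·t and substitute into x ≡ 1 (mod 17): 11·t ≡ 1 − 8 = -7 (mod 17).
    Reduce coefficients mod 17: 11·t ≡ 10 (mod 17).
    The inverse of 11 mod 17 is 14 (since 11·14 = 154 = 9·17 + 1), so t ≡ 14·10 = 140 ≡ 4 (mod 17).
    Then x = 8 + 11·4 = 52, valid modulo lcm(11, 17) = 187: x ≡ 52 (mod 187).
  Combine with x ≡ 1 (mod 13); new modulus lcm = 2431.
    Write x = 52 + 187·t and substitute into x ≡ 1 (mod 13): 187·t ≡ 1 − 52 = -51 (mod 13).
    Reduce coefficients mod 13: 5·t ≡ 1 (mod 13).
    The inverse of 5 mod 13 is 8 (since 5·8 = 40 = 3·13 + 1), so t ≡ 8·1 = 8 ≡ 8 (mod 13).
    Then x = 52 + 187·8 = 1548, valid modulo lcm(187, 13) = 2431: x ≡ 1548 (mod 2431).
  Combine with x ≡ 1 (mod 5); new modulus lcm = 12155.
    Write x = 1548 + 2431·t and substitute into x ≡ 1 (mod 5): 2431·t ≡ 1 − 1548 = -1547 (mod 5).
    Reduce coefficients mod 5: 1·t ≡ 3 (mod 5).
    So t ≡ 3 (mod 5).
    Then x = 1548 + 2431·3 = 8841, valid modulo lcm(2431, 5) = 12155: x ≡ 8841 (mod 12155).
  Combine with x ≡ 6 (mod 7); new modulus lcm = 85085.
    Write x = 8841 + 12155·t and substitute into x ≡ 6 (mod 7): 12155·t ≡ 6 − 8841 = -8835 (mod 7).
    Reduce coefficients mod 7: 3·t ≡ 6 (mod 7).
    The inverse of 3 mod 7 is 5 (since 3·5 = 15 = 2·7 + 1), so t ≡ 5·6 = 30 ≡ 2 (mod 7).
    Then x = 8841 + 12155·2 = 33151, valid modulo lcm(12155, 7) = 85085: x ≡ 33151 (mod 85085).
Verify against each original: 33151 mod 11 = 8, 33151 mod 17 = 1, 33151 mod 13 = 1, 33151 mod 5 = 1, 33151 mod 7 = 6.

x ≡ 33151 (mod 85085).


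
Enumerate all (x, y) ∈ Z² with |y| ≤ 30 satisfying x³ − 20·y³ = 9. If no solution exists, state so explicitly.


The equation is x³ - 20y³ = 9. For fixed y, x³ = 20·y³ + 9, so a solution requires the RHS to be a perfect cube.
Strategy: iterate y from -30 to 30, compute RHS = 20·y³ + 9, and check whether it is a (positive or negative) perfect cube.
Check small values of y:
  y = 0: RHS = 9 is not a perfect cube.
  y = 1: RHS = 29 is not a perfect cube.
  y = -1: RHS = -11 is not a perfect cube.
  y = 2: RHS = 169 is not a perfect cube.
  y = -2: RHS = -151 is not a perfect cube.
  y = 3: RHS = 549 is not a perfect cube.
  y = -3: RHS = -531 is not a perfect cube.
Continuing the search up to |y| = 30 finds no solutions either.
No (x, y) in the scanned range satisfies the equation.

No integer solutions with |y| ≤ 30.
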